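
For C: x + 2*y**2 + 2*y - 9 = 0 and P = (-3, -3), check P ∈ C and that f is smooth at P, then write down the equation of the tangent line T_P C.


Tangent line at P: x - 10*y - 27 = 0.

Step 1: f(-3, -3) = 0, so P lies on C.
Step 2: partial derivatives
  f_x(x, y) = 1, f_y(x, y) = 4*y + 2.
  f_x(P) = 1, f_y(P) = -10 (gradient nonzero, so P is smooth).
Step 3: tangent line at P: 1·(x − -3) + -10·(y − -3) = 0.
Expanding: x - 10*y - 27 = 0.


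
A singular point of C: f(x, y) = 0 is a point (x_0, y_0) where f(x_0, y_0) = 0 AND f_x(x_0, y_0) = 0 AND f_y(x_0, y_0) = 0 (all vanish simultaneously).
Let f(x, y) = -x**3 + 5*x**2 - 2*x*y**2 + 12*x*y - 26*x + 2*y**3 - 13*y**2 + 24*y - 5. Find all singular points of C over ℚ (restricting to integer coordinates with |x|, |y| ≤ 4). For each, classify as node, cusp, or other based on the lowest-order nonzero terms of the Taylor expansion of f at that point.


Singular points: {(2, 3)}; classification: node.

Compute partial derivatives:
  f_x = -3*x**2 + 10*x - 2*y**2 + 12*y - 26.
  f_y = -4*x*y + 12*x + 6*y**2 - 26*y + 24.
Scan x_0 ∈ {−4, ..., 4}. For each x_0, f_y(x_0, y) is a polynomial in y; find its integer roots y ∈ {−4, ..., 4}, then test f_x and f at those candidates.
  x = -4: f_y(-4, y) = 6*y**2 - 10*y - 24; vanishes at y ∈ {3}. (-4, 3): f_x = -96 ≠ 0.
  x = -3: f_y(-3, y) = 6*y**2 - 14*y - 12; vanishes at y ∈ {3}. (-3, 3): f_x = -65 ≠ 0.
  x = -2: f_y(-2, y) = 6*y**2 - 18*y; vanishes at y ∈ {0, 3}. (-2, 0): f_x = -58 ≠ 0; (-2, 3): f_x = -40 ≠ 0.
  x = -1: f_y(-1, y) = 6*y**2 - 22*y + 12; vanishes at y ∈ {3}. (-1, 3): f_x = -21 ≠ 0.
  x = 0: f_y(0, y) = 6*y**2 - 26*y + 24; vanishes at y ∈ {3}. (0, 3): f_x = -8 ≠ 0.
  x = 1: f_y(1, y) = 6*y**2 - 30*y + 36; vanishes at y ∈ {2, 3}. (1, 2): f_x = -3 ≠ 0; (1, 3): f_x = -1 ≠ 0.
  x = 2: f_y(2, y) = 6*y**2 - 34*y + 48; vanishes at y ∈ {3}. (2, 3): f_x = 0, f = 0 — SINGULAR.
  x = 3: f_y(3, y) = 6*y**2 - 38*y + 60; vanishes at y ∈ {3}. (3, 3): f_x = -5 ≠ 0.
  x = 4: f_y(4, y) = 6*y**2 - 42*y + 72; vanishes at y ∈ {3, 4}. (4, 3): f_x = -16 ≠ 0; (4, 4): f_x = -18 ≠ 0.
Only singular point on the grid: (2, 3).
Classify: substitute x = 2 + u, y = 3 + v and expand: f = -u**3 - u**2 - 2*u*v**2 + 2*v**3 + v**2.
No constant or linear terms (consistent with a singular point). Quadratic part: -u**2 + v**2. Cubic part: -u**3 - 2*u*v**2 + 2*v**3.
The quadratic part v**2 - u**2 = (v − u)(v + u) splits into two distinct linear factors, so there are two distinct tangent lines y − 3 = ±(x − 2) — this is a node (ordinary double point).
Classification: node.


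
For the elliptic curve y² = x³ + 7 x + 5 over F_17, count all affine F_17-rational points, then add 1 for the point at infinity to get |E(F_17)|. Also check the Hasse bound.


Affine points = {(1, 8), (1, 9), (3, 6), (3, 11), (6, 5), (6, 12), (9, 7), (9, 10), (10, 2), (10, 15), (11, 6), (11, 11), (12, 7), (12, 10), (13, 7), (13, 10), (14, 5), (14, 12), (15, 0)}; affine count = 19; |E(F_17)| = 20.

Discriminant check: Δ ∝ 4a³ + 27b² = 4·7³ + 27·5² = 4·343 + 27·25 ≡ 7 (mod 17). Nonzero ⇒ E is nonsingular.
For each x ∈ F_17, compute rhs = x³ + 7·x + 5 mod 17, then count y ∈ F_17 with y² ≡ rhs.
  x = 0: rhs = 5, matching y values: none (0 points).
  x = 1: rhs = 13, matching y values: 8, 9 (2 points).
  x = 2: rhs = 10, matching y values: none (0 points).
  x = 3: rhs = 2, matching y values: 6, 11 (2 points).
  x = 4: rhs = 12, matching y values: none (0 points).
  x = 5: rhs = 12, matching y values: none (0 points).
  x = 6: rhs = 8, matching y values: 5, 12 (2 points).
  x = 7: rhs = 6, matching y values: none (0 points).
  x = 8: rhs = 12, matching y values: none (0 points).
  x = 9: rhs = 15, matching y values: 7, 10 (2 points).
  x = 10: rhs = 4, matching y values: 2, 15 (2 points).
  x = 11: rhs = 2, matching y values: 6, 11 (2 points).
  x = 12: rhs = 15, matching y values: 7, 10 (2 points).
  x = 13: rhs = 15, matching y values: 7, 10 (2 points).
  x = 14: rhs = 8, matching y values: 5, 12 (2 points).
  x = 15: rhs = 0, matching y values: 0 (1 points).
  x = 16: rhs = 14, matching y values: none (0 points).
Total affine count: 19.
Full point count |E(F_17)| = 19 + 1 = 20.
Hasse bound: |20 − (17+1)| = |2| = 2 ≤ 2√17 ≈ 8.2462 ✓.


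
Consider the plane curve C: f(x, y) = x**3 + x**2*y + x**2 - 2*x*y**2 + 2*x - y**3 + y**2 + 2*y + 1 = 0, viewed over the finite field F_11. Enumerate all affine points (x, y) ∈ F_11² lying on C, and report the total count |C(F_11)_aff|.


Affine F_11-points: {(0, 3), (1, 3), (4, 1), (4, 5), (4, 9), (6, 3), (6, 5), (7, 0), (9, 4), (10, 7), (10, 8), (10, 10)}; count = 12.

For each of the 121 pairs (x, y) ∈ F_11², evaluate f(x, y) mod 11. Record the zeros.
  x = 0: [0↦1, 1↦3, 2↦1, 3↦0, 4↦5, 5↦10, 6↦9, 7↦7, 8↦9, 9↦9, 10↦1]  zeros at y ∈ {3}
  x = 1: [0↦5, 1↦6, 2↦10, 3↦0, 4↦3, 5↦2, 6↦2, 7↦8, 8↦3, 9↦3, 10↦2]  zeros at y ∈ {3}
  x = 2: [0↦6, 1↦8, 2↦9, 3↦3, 4↦6, 5↦1, 6↦4, 7↦9, 8↦10, 9↦1, 10↦9]  zeros at y ∈ ∅
  x = 3: [0↦10, 1↦4, 2↦4, 3↦4, 4↦9, 5↦2, 6↦10, 7↦5, 8↦3, 9↦9, 10↦6]  zeros at y ∈ ∅
  x = 4: [0↦1, 1↦0, 2↦1, 3↦9, 4↦7, 5↦0, 6↦4, 7↦2, 8↦10, 9↦0, 10↦10]  zeros at y ∈ {1, 5, 9}
  x = 5: [0↦7, 1↦2, 2↦6, 3↦2, 4↦6, 5↦1, 6↦3, 7↦6, 8↦4, 9↦2, 10↦5]  zeros at y ∈ ∅
  x = 6: [0↦1, 1↦5, 2↦3, 3↦0, 4↦1, 5↦0, 6↦2, 7↦1, 8↦2, 9↦10, 10↦8]  zeros at y ∈ {3, 5}
  x = 7: [0↦0, 1↦4, 2↦9, 3↦9, 4↦9, 5↦3, 6↦7, 7↦4, 8↦10, 9↦8, 10↦3]  zeros at y ∈ {0}
  x = 8: [0↦10, 1↦5, 2↦8, 3↦2, 4↦3, 5↦5, 6↦2, 7↦10, 8↦1, 9↦2, 10↦7]  zeros at y ∈ ∅
  x = 9: [0↦4, 1↦3, 2↦6, 3↦7, 4↦0, 5↦1, 6↦4, 7↦3, 8↦3, 9↦9, 10↦4]  zeros at y ∈ {4}
  x = 10: [0↦10, 1↦4, 2↦9, 3↦8, 4↦6, 5↦8, 6↦8, 7↦0, 8↦0, 9↦2, 10↦0]  zeros at y ∈ {7, 8, 10}
Collecting zeros: affine points = {(0, 3), (1, 3), (4, 1), (4, 5), (4, 9), (6, 3), (6, 5), (7, 0), (9, 4), (10, 7), (10, 8), (10, 10)}.
Total count |C(F_11)_aff| = 12.


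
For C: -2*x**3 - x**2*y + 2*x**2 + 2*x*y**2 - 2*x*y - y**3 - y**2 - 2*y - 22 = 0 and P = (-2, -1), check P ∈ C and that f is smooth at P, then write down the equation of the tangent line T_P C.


Tangent line at P: -32*x + 5*y - 59 = 0.

Step 1: f(-2, -1) = 0, so P lies on C.
Step 2: partial derivatives
  f_x(x, y) = -6*x**2 - 2*x*y + 4*x + 2*y**2 - 2*y, f_y(x, y) = -x**2 + 4*x*y - 2*x - 3*y**2 - 2*y - 2.
  f_x(P) = -32, f_y(P) = 5 (gradient nonzero, so P is smooth).
Step 3: tangent line at P: -32·(x − -2) + 5·(y − -1) = 0.
Expanding: -32*x + 5*y - 59 = 0.


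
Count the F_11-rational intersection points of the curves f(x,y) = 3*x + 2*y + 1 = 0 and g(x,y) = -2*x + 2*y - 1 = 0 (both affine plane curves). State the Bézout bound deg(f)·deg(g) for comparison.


Common zeros: {(4, 10)}; count = 1; Bézout bound = 1.

deg(f) = 1, deg(g) = 1, so Bézout bound = 1.
Scan x ∈ F_11. For each x, list the y ∈ F_11 with f(x, y) ≡ 0 and those with g(x, y) ≡ 0 (mod 11); the common zeros in that column are the intersection.
  x = 0: f ≡ 0 at y ∈ {5}; g ≡ 0 at y ∈ {6}; common: ∅.
  x = 1: f ≡ 0 at y ∈ {9}; g ≡ 0 at y ∈ {7}; common: ∅.
  x = 2: f ≡ 0 at y ∈ {2}; g ≡ 0 at y ∈ {8}; common: ∅.
  x = 3: f ≡ 0 at y ∈ {6}; g ≡ 0 at y ∈ {9}; common: ∅.
  x = 4: f ≡ 0 at y ∈ {10}; g ≡ 0 at y ∈ {10}; common: {10}.
  x = 5: f ≡ 0 at y ∈ {3}; g ≡ 0 at y ∈ {0}; common: ∅.
  x = 6: f ≡ 0 at y ∈ {7}; g ≡ 0 at y ∈ {1}; common: ∅.
  x = 7: f ≡ 0 at y ∈ {0}; g ≡ 0 at y ∈ {2}; common: ∅.
  x = 8: f ≡ 0 at y ∈ {4}; g ≡ 0 at y ∈ {3}; common: ∅.
  x = 9: f ≡ 0 at y ∈ {8}; g ≡ 0 at y ∈ {4}; common: ∅.
  x = 10: f ≡ 0 at y ∈ {1}; g ≡ 0 at y ∈ {5}; common: ∅.
Collecting: common zeros = {(4, 10)}, so the count is 1.
Comparison with the Bézout bound: 1 ≤ 1 = deg(f)·deg(g), as expected for curves with no common component (the bound is attained).


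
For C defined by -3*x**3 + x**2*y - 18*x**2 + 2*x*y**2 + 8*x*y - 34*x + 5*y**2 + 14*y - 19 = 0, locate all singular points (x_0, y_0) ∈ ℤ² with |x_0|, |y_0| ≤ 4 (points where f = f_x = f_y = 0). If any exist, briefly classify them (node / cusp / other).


Singular points: {(-2, -1)}; classification: node.

Compute partial derivatives:
  f_x = -9*x**2 + 2*x*y - 36*x + 2*y**2 + 8*y - 34.
  f_y = x**2 + 4*x*y + 8*x + 10*y + 14.
Scan x_0 ∈ {−4, ..., 4}. For each x_0, f_y(x_0, y) is a polynomial in y; find its integer roots y ∈ {−4, ..., 4}, then test f_x and f at those candidates.
  x = -4: f_y(-4, y) = -6*y - 2; no integer root y with |y| ≤ 4.
  x = -3: f_y(-3, y) = -2*y - 1; no integer root y with |y| ≤ 4.
  x = -2: f_y(-2, y) = 2*y + 2; vanishes at y ∈ {-1}. (-2, -1): f_x = 0, f = 0 — SINGULAR.
  x = -1: f_y(-1, y) = 6*y + 7; no integer root y with |y| ≤ 4.
  x = 0: f_y(0, y) = 10*y + 14; no integer root y with |y| ≤ 4.
  x = 1: f_y(1, y) = 14*y + 23; no integer root y with |y| ≤ 4.
  x = 2: f_y(2, y) = 18*y + 34; no integer root y with |y| ≤ 4.
  x = 3: f_y(3, y) = 22*y + 47; no integer root y with |y| ≤ 4.
  x = 4: f_y(4, y) = 26*y + 62; no integer root y with |y| ≤ 4.
Only singular point on the grid: (-2, -1).
Classify: substitute x = -2 + u, y = -1 + v and expand: f = -3*u**3 + u**2*v - u**2 + 2*u*v**2 + v**2.
No constant or linear terms (consistent with a singular point). Quadratic part: -u**2 + v**2. Cubic part: -3*u**3 + u**2*v + 2*u*v**2.
The quadratic part v**2 - u**2 = (v − u)(v + u) splits into two distinct linear factors, so there are two distinct tangent lines y − -1 = ±(x − -2) — this is a node (ordinary double point).
Classification: node.


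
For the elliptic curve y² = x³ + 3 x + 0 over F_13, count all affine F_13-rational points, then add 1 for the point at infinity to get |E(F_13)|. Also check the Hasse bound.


Affine points = {(0, 0), (1, 2), (1, 11), (2, 1), (2, 12), (3, 6), (3, 7), (5, 6), (5, 7), (6, 0), (7, 0), (8, 4), (8, 9), (10, 4), (10, 9), (11, 5), (11, 8), (12, 3), (12, 10)}; affine count = 19; |E(F_13)| = 20.

Discriminant check: Δ ∝ 4a³ + 27b² = 4·3³ + 27·0² = 4·27 + 27·0 ≡ 4 (mod 13). Nonzero ⇒ E is nonsingular.
For each x ∈ F_13, compute rhs = x³ + 3·x + 0 mod 13, then count y ∈ F_13 with y² ≡ rhs.
  x = 0: rhs = 0, matching y values: 0 (1 points).
  x = 1: rhs = 4, matching y values: 2, 11 (2 points).
  x = 2: rhs = 1, matching y values: 1, 12 (2 points).
  x = 3: rhs = 10, matching y values: 6, 7 (2 points).
  x = 4: rhs = 11, matching y values: none (0 points).
  x = 5: rhs = 10, matching y values: 6, 7 (2 points).
  x = 6: rhs = 0, matching y values: 0 (1 points).
  x = 7: rhs = 0, matching y values: 0 (1 points).
  x = 8: rhs = 3, matching y values: 4, 9 (2 points).
  x = 9: rhs = 2, matching y values: none (0 points).
  x = 10: rhs = 3, matching y values: 4, 9 (2 points).
  x = 11: rhs = 12, matching y values: 5, 8 (2 points).
  x = 12: rhs = 9, matching y values: 3, 10 (2 points).
Total affine count: 19.
Full point count |E(F_13)| = 19 + 1 = 20.
Hasse bound: |20 − (13+1)| = |6| = 6 ≤ 2√13 ≈ 7.2111 ✓.


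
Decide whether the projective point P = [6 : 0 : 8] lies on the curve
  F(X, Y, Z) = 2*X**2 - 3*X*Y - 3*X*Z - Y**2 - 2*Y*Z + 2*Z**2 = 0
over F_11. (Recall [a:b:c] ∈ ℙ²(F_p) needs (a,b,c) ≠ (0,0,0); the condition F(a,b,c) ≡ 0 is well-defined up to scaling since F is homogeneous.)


F(6,0,8) ≡ 1 (mod 11); P is NOT on the curve.

Evaluate F(6, 0, 8) term-by-term (mod 11).
  2*X**2 ↦ 2·36·1·1 = 72
  -3*X*Y ↦ -3·6·0·1 = 0
  -3*X*Z ↦ -3·6·1·8 = -144
  -Y**2 ↦ -1·1·0·1 = 0
  -2*Y*Z ↦ -2·1·0·8 = 0
  2*Z**2 ↦ 2·1·1·64 = 128
Sum: F(6, 0, 8) = (72) + (0) + (-144) + (0) + (0) + (128) = 56.
Reducing mod 11: 56 ≡ 1 (mod 11).
Since F(a, b, c) ≡ 1 ≠ 0 (mod 11), P does NOT lie on the curve.


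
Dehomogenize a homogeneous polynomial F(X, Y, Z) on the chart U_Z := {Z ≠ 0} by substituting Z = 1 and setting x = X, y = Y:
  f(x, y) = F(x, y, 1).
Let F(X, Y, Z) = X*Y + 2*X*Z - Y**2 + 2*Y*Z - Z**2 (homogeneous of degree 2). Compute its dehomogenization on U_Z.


f(x, y) = x*y + 2*x - y**2 + 2*y - 1

On U_Z we set Z = 1. Each monomial c·X^i·Y^j·Z^k in F becomes c·x^i·y^j·1^k = c·x^i·y^j.
Substituting Z = 1: F(X, Y, 1) = x*y + 2*x - y**2 + 2*y - 1.
Note: deg(f) ≤ deg(F) = 2; strict inequality happens when F is divisible by Z (lost terms).


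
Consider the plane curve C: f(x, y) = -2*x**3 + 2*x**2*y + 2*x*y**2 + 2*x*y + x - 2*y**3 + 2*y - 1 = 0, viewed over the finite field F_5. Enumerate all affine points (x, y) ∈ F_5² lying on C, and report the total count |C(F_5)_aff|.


Affine F_5-points: {(1, 3), (2, 0), (3, 4), (4, 0), (4, 2)}; count = 5.

For each of the 25 pairs (x, y) ∈ F_5², evaluate f(x, y) mod 5. Record the zeros.
  x = 0: [0↦4, 1↦4, 2↦2, 3↦1, 4↦4]  zeros at y ∈ ∅
  x = 1: [0↦3, 1↦4, 2↦2, 3↦0, 4↦1]  zeros at y ∈ {3}
  x = 2: [0↦0, 1↦1, 2↦3, 3↦4, 4↦2]  zeros at y ∈ {0}
  x = 3: [0↦3, 1↦3, 2↦3, 3↦1, 4↦0]  zeros at y ∈ {4}
  x = 4: [0↦0, 1↦3, 2↦0, 3↦4, 4↦3]  zeros at y ∈ {0, 2}
Collecting zeros: affine points = {(1, 3), (2, 0), (3, 4), (4, 0), (4, 2)}.
Total count |C(F_5)_aff| = 5.


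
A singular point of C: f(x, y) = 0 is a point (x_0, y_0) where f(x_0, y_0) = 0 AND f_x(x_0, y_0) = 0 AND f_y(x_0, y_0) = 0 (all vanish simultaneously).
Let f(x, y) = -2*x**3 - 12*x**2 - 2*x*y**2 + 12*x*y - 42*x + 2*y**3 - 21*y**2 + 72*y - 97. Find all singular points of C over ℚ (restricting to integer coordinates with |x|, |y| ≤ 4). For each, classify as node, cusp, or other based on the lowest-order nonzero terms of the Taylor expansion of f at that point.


Singular points: {(-2, 3)}; classification: cusp.

Compute partial derivatives:
  f_x = -6*x**2 - 24*x - 2*y**2 + 12*y - 42.
  f_y = -4*x*y + 12*x + 6*y**2 - 42*y + 72.
Scan x_0 ∈ {−4, ..., 4}. For each x_0, f_y(x_0, y) is a polynomial in y; find its integer roots y ∈ {−4, ..., 4}, then test f_x and f at those candidates.
  x = -4: f_y(-4, y) = 6*y**2 - 26*y + 24; vanishes at y ∈ {3}. (-4, 3): f_x = -24 ≠ 0.
  x = -3: f_y(-3, y) = 6*y**2 - 30*y + 36; vanishes at y ∈ {2, 3}. (-3, 2): f_x = -8 ≠ 0; (-3, 3): f_x = -6 ≠ 0.
  x = -2: f_y(-2, y) = 6*y**2 - 34*y + 48; vanishes at y ∈ {3}. (-2, 3): f_x = 0, f = 0 — SINGULAR.
  x = -1: f_y(-1, y) = 6*y**2 - 38*y + 60; vanishes at y ∈ {3}. (-1, 3): f_x = -6 ≠ 0.
  x = 0: f_y(0, y) = 6*y**2 - 42*y + 72; vanishes at y ∈ {3, 4}. (0, 3): f_x = -24 ≠ 0; (0, 4): f_x = -26 ≠ 0.
  x = 1: f_y(1, y) = 6*y**2 - 46*y + 84; vanishes at y ∈ {3}. (1, 3): f_x = -54 ≠ 0.
  x = 2: f_y(2, y) = 6*y**2 - 50*y + 96; vanishes at y ∈ {3}. (2, 3): f_x = -96 ≠ 0.
  x = 3: f_y(3, y) = 6*y**2 - 54*y + 108; vanishes at y ∈ {3}. (3, 3): f_x = -150 ≠ 0.
  x = 4: f_y(4, y) = 6*y**2 - 58*y + 120; vanishes at y ∈ {3}. (4, 3): f_x = -216 ≠ 0.
Only singular point on the grid: (-2, 3).
Classify: substitute x = -2 + u, y = 3 + v and expand: f = -2*u**3 - 2*u*v**2 + 2*v**3 + v**2.
No constant or linear terms (consistent with a singular point). Quadratic part: v**2. Cubic part: -2*u**3 - 2*u*v**2 + 2*v**3.
The quadratic part v**2 is a perfect square, so there is a single (double) tangent line v = 0, i.e. y = 3. Restricting the cubic part to that line (v = 0) leaves -2*u**3 ≠ 0, so f is not divisible by v and the branch is v² ≈ 2*u**3 to lowest order — this is a cusp.
Classification: cusp.


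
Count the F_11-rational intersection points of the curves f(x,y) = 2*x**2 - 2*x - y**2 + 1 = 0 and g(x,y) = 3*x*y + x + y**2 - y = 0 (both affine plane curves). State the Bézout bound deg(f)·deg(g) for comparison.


Common zeros: {(0, 1), (1, 10)}; count = 2; Bézout bound = 4.

deg(f) = 2, deg(g) = 2, so Bézout bound = 4.
Scan x ∈ F_11. For each x, list the y ∈ F_11 with f(x, y) ≡ 0 and those with g(x, y) ≡ 0 (mod 11); the common zeros in that column are the intersection.
  x = 0: f ≡ 0 at y ∈ {1, 10}; g ≡ 0 at y ∈ {0, 1}; common: {1}.
  x = 1: f ≡ 0 at y ∈ {1, 10}; g ≡ 0 at y ∈ {10}; common: {10}.
  x = 2: f ≡ 0 at y ∈ {4, 7}; g ≡ 0 at y ∈ ∅; common: ∅.
  x = 3: f ≡ 0 at y ∈ ∅; g ≡ 0 at y ∈ ∅; common: ∅.
  x = 4: f ≡ 0 at y ∈ {5, 6}; g ≡ 0 at y ∈ ∅; common: ∅.
  x = 5: f ≡ 0 at y ∈ ∅; g ≡ 0 at y ∈ {4}; common: ∅.
  x = 6: f ≡ 0 at y ∈ ∅; g ≡ 0 at y ∈ {2, 3}; common: ∅.
  x = 7: f ≡ 0 at y ∈ ∅; g ≡ 0 at y ∈ {5, 8}; common: ∅.
  x = 8: f ≡ 0 at y ∈ {5, 6}; g ≡ 0 at y ∈ ∅; common: ∅.
  x = 9: f ≡ 0 at y ∈ ∅; g ≡ 0 at y ∈ ∅; common: ∅.
  x = 10: f ≡ 0 at y ∈ {4, 7}; g ≡ 0 at y ∈ {6, 9}; common: ∅.
Collecting: common zeros = {(0, 1), (1, 10)}, so the count is 2.
Comparison with the Bézout bound: 2 ≤ 4 = deg(f)·deg(g), as expected for curves with no common component (the affine F_11-count falls short of the bound because intersections may lie at infinity, over extension fields, or carry multiplicity).


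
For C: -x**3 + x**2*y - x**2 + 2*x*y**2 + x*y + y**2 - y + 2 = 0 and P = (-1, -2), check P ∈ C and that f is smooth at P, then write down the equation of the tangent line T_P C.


Tangent line at P: 9*x + 3*y + 15 = 0.

Step 1: f(-1, -2) = 0, so P lies on C.
Step 2: partial derivatives
  f_x(x, y) = -3*x**2 + 2*x*y - 2*x + 2*y**2 + y, f_y(x, y) = x**2 + 4*x*y + x + 2*y - 1.
  f_x(P) = 9, f_y(P) = 3 (gradient nonzero, so P is smooth).
Step 3: tangent line at P: 9·(x − -1) + 3·(y − -2) = 0.
Expanding: 9*x + 3*y + 15 = 0.


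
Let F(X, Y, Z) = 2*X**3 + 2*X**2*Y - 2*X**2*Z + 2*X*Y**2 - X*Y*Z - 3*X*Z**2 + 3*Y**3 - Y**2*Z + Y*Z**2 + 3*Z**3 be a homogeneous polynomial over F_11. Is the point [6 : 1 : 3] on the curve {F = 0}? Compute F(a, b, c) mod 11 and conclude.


F(6,1,3) ≡ 1 (mod 11); P is NOT on the curve.

Evaluate F(6, 1, 3) term-by-term (mod 11).
  2*X**3 ↦ 2·216·1·1 = 432
  2*X**2*Y ↦ 2·36·1·1 = 72
  -2*X**2*Z ↦ -2·36·1·3 = -216
  2*X*Y**2 ↦ 2·6·1·1 = 12
  -X*Y*Z ↦ -1·6·1·3 = -18
  -3*X*Z**2 ↦ -3·6·1·9 = -162
  3*Y**3 ↦ 3·1·1·1 = 3
  -Y**2*Z ↦ -1·1·1·3 = -3
  Y*Z**2 ↦ 1·1·1·9 = 9
  3*Z**3 ↦ 3·1·1·27 = 81
Sum: F(6, 1, 3) = (432) + (72) + (-216) + (12) + (-18) + (-162) + (3) + (-3) + (9) + (81) = 210.
Reducing mod 11: 210 ≡ 1 (mod 11).
Since F(a, b, c) ≡ 1 ≠ 0 (mod 11), P does NOT lie on the curve.


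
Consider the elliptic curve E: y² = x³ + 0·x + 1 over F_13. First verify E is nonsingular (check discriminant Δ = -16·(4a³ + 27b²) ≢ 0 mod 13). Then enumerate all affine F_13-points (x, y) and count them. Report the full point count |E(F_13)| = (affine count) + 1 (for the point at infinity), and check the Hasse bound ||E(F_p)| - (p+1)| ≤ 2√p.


Affine points = {(0, 1), (0, 12), (2, 3), (2, 10), (4, 0), (5, 3), (5, 10), (6, 3), (6, 10), (10, 0), (12, 0)}; affine count = 11; |E(F_13)| = 12.

Discriminant check: Δ ∝ 4a³ + 27b² = 4·0³ + 27·1² = 4·0 + 27·1 ≡ 1 (mod 13). Nonzero ⇒ E is nonsingular.
For each x ∈ F_13, compute rhs = x³ + 0·x + 1 mod 13, then count y ∈ F_13 with y² ≡ rhs.
  x = 0: rhs = 1, matching y values: 1, 12 (2 points).
  x = 1: rhs = 2, matching y values: none (0 points).
  x = 2: rhs = 9, matching y values: 3, 10 (2 points).
  x = 3: rhs = 2, matching y values: none (0 points).
  x = 4: rhs = 0, matching y values: 0 (1 points).
  x = 5: rhs = 9, matching y values: 3, 10 (2 points).
  x = 6: rhs = 9, matching y values: 3, 10 (2 points).
  x = 7: rhs = 6, matching y values: none (0 points).
  x = 8: rhs = 6, matching y values: none (0 points).
  x = 9: rhs = 2, matching y values: none (0 points).
  x = 10: rhs = 0, matching y values: 0 (1 points).
  x = 11: rhs = 6, matching y values: none (0 points).
  x = 12: rhs = 0, matching y values: 0 (1 points).
Total affine count: 11.
Full point count |E(F_13)| = 11 + 1 = 12.
Hasse bound: |12 − (13+1)| = |-2| = 2 ≤ 2√13 ≈ 7.2111 ✓.


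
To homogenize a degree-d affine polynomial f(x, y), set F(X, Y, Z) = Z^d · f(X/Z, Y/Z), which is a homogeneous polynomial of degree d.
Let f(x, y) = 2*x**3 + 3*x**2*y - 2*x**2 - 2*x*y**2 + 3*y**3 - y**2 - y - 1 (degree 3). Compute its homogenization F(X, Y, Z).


F(X, Y, Z) = 2*X**3 + 3*X**2*Y - 2*X**2*Z - 2*X*Y**2 + 3*Y**3 - Y**2*Z - Y*Z**2 - Z**3

deg(f) = 3.
Substitute x = X/Z, y = Y/Z into f, then multiply by Z^3.
  monomial 2·x^3·y^0 ↦ 2·X^3·Y^0·Z^0.
  monomial 3·x^2·y^1 ↦ 3·X^2·Y^1·Z^0.
  monomial -2·x^2·y^0 ↦ -2·X^2·Y^0·Z^1.
  monomial -2·x^1·y^2 ↦ -2·X^1·Y^2·Z^0.
  monomial 3·x^0·y^3 ↦ 3·X^0·Y^3·Z^0.
  monomial -1·x^0·y^2 ↦ -1·X^0·Y^2·Z^1.
  monomial -1·x^0·y^1 ↦ -1·X^0·Y^1·Z^2.
  monomial -1·x^0·y^0 ↦ -1·X^0·Y^0·Z^3.
Collecting: F(X, Y, Z) = 2*X**3 + 3*X**2*Y - 2*X**2*Z - 2*X*Y**2 + 3*Y**3 - Y**2*Z - Y*Z**2 - Z**3.


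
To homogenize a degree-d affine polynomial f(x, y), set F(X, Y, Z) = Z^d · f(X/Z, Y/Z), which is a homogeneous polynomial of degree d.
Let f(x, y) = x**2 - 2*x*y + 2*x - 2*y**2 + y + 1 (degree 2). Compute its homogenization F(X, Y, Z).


F(X, Y, Z) = X**2 - 2*X*Y + 2*X*Z - 2*Y**2 + Y*Z + Z**2

deg(f) = 2.
Substitute x = X/Z, y = Y/Z into f, then multiply by Z^2.
  monomial 1·x^2·y^0 ↦ 1·X^2·Y^0·Z^0.
  monomial -2·x^1·y^1 ↦ -2·X^1·Y^1·Z^0.
  monomial 2·x^1·y^0 ↦ 2·X^1·Y^0·Z^1.
  monomial -2·x^0·y^2 ↦ -2·X^0·Y^2·Z^0.
  monomial 1·x^0·y^1 ↦ 1·X^0·Y^1·Z^1.
  monomial 1·x^0·y^0 ↦ 1·X^0·Y^0·Z^2.
Collecting: F(X, Y, Z) = X**2 - 2*X*Y + 2*X*Z - 2*Y**2 + Y*Z + Z**2.


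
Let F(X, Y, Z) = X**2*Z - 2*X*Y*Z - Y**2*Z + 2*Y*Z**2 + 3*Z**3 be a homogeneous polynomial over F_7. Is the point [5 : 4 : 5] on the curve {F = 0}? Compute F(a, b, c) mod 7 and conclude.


F(5,4,5) ≡ 0 (mod 7); P is on the curve.

Evaluate F(5, 4, 5) term-by-term (mod 7).
  X**2*Z ↦ 1·25·1·5 = 125
  -2*X*Y*Z ↦ -2·5·4·5 = -200
  -Y**2*Z ↦ -1·1·16·5 = -80
  2*Y*Z**2 ↦ 2·1·4·25 = 200
  3*Z**3 ↦ 3·1·1·125 = 375
Sum: F(5, 4, 5) = (125) + (-200) + (-80) + (200) + (375) = 420.
Reducing mod 7: 420 ≡ 0 (mod 7).
Since F(a, b, c) ≡ 0 (mod 7), P lies on the curve.


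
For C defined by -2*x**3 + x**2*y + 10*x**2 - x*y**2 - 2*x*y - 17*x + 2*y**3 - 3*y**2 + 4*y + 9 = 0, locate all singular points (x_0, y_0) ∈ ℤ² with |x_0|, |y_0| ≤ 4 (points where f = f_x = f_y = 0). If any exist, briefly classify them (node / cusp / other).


Singular points: {(2, 1)}; classification: node.

Compute partial derivatives:
  f_x = -6*x**2 + 2*x*y + 20*x - y**2 - 2*y - 17.
  f_y = x**2 - 2*x*y - 2*x + 6*y**2 - 6*y + 4.
Scan x_0 ∈ {−4, ..., 4}. For each x_0, f_y(x_0, y) is a polynomial in y; find its integer roots y ∈ {−4, ..., 4}, then test f_x and f at those candidates.
  x = -4: f_y(-4, y) = 6*y**2 + 2*y + 28; no integer root y with |y| ≤ 4.
  x = -3: f_y(-3, y) = 6*y**2 + 19; no integer root y with |y| ≤ 4.
  x = -2: f_y(-2, y) = 6*y**2 - 2*y + 12; no integer root y with |y| ≤ 4.
  x = -1: f_y(-1, y) = 6*y**2 - 4*y + 7; no integer root y with |y| ≤ 4.
  x = 0: f_y(0, y) = 6*y**2 - 6*y + 4; no integer root y with |y| ≤ 4.
  x = 1: f_y(1, y) = 6*y**2 - 8*y + 3; no integer root y with |y| ≤ 4.
  x = 2: f_y(2, y) = 6*y**2 - 10*y + 4; vanishes at y ∈ {1}. (2, 1): f_x = 0, f = 0 — SINGULAR.
  x = 3: f_y(3, y) = 6*y**2 - 12*y + 7; no integer root y with |y| ≤ 4.
  x = 4: f_y(4, y) = 6*y**2 - 14*y + 12; no integer root y with |y| ≤ 4.
Only singular point on the grid: (2, 1).
Classify: substitute x = 2 + u, y = 1 + v and expand: f = -2*u**3 + u**2*v - u**2 - u*v**2 + 2*v**3 + v**2.
No constant or linear terms (consistent with a singular point). Quadratic part: -u**2 + v**2. Cubic part: -2*u**3 + u**2*v - u*v**2 + 2*v**3.
The quadratic part v**2 - u**2 = (v − u)(v + u) splits into two distinct linear factors, so there are two distinct tangent lines y − 1 = ±(x − 2) — this is a node (ordinary double point).
Classification: node.


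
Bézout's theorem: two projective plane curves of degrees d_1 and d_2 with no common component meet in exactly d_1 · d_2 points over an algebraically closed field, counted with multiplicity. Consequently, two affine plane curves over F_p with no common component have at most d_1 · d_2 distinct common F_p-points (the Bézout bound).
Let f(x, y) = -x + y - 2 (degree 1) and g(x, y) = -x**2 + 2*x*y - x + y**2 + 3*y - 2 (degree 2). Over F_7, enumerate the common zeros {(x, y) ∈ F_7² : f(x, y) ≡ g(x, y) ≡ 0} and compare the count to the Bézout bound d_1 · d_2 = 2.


Common zeros: {(3, 5), (6, 1)}; count = 2; Bézout bound = 2.

deg(f) = 1, deg(g) = 2, so Bézout bound = 2.
Scan x ∈ F_7. For each x, list the y ∈ F_7 with f(x, y) ≡ 0 and those with g(x, y) ≡ 0 (mod 7); the common zeros in that column are the intersection.
  x = 0: f ≡ 0 at y ∈ {2}; g ≡ 0 at y ∈ ∅; common: ∅.
  x = 1: f ≡ 0 at y ∈ {3}; g ≡ 0 at y ∈ ∅; common: ∅.
  x = 2: f ≡ 0 at y ∈ {4}; g ≡ 0 at y ∈ {1, 6}; common: ∅.
  x = 3: f ≡ 0 at y ∈ {5}; g ≡ 0 at y ∈ {0, 5}; common: {5}.
  x = 4: f ≡ 0 at y ∈ {6}; g ≡ 0 at y ∈ ∅; common: ∅.
  x = 5: f ≡ 0 at y ∈ {0}; g ≡ 0 at y ∈ ∅; common: ∅.
  x = 6: f ≡ 0 at y ∈ {1}; g ≡ 0 at y ∈ {1, 5}; common: {1}.
Collecting: common zeros = {(3, 5), (6, 1)}, so the count is 2.
Comparison with the Bézout bound: 2 ≤ 2 = deg(f)·deg(g), as expected for curves with no common component (the bound is attained).


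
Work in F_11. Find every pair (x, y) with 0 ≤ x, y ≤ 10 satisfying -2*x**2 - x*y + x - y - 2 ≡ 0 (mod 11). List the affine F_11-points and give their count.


Affine F_11-points: {(0, 9), (1, 4), (2, 1), (3, 4), (4, 5), (5, 5), (6, 6), (7, 9), (8, 6), (9, 1)}; count = 10.

For each of the 121 pairs (x, y) ∈ F_11², evaluate f(x, y) mod 11. Record the zeros.
  x = 0: [0↦9, 1↦8, 2↦7, 3↦6, 4↦5, 5↦4, 6↦3, 7↦2, 8↦1, 9↦0, 10↦10]  zeros at y ∈ {9}
  x = 1: [0↦8, 1↦6, 2↦4, 3↦2, 4↦0, 5↦9, 6↦7, 7↦5, 8↦3, 9↦1, 10↦10]  zeros at y ∈ {4}
  x = 2: [0↦3, 1↦0, 2↦8, 3↦5, 4↦2, 5↦10, 6↦7, 7↦4, 8↦1, 9↦9, 10↦6]  zeros at y ∈ {1}
  x = 3: [0↦5, 1↦1, 2↦8, 3↦4, 4↦0, 5↦7, 6↦3, 7↦10, 8↦6, 9↦2, 10↦9]  zeros at y ∈ {4}
  x = 4: [0↦3, 1↦9, 2↦4, 3↦10, 4↦5, 5↦0, 6↦6, 7↦1, 8↦7, 9↦2, 10↦8]  zeros at y ∈ {5}
  x = 5: [0↦8, 1↦2, 2↦7, 3↦1, 4↦6, 5↦0, 6↦5, 7↦10, 8↦4, 9↦9, 10↦3]  zeros at y ∈ {5}
  x = 6: [0↦9, 1↦2, 2↦6, 3↦10, 4↦3, 5↦7, 6↦0, 7↦4, 8↦8, 9↦1, 10↦5]  zeros at y ∈ {6}
  x = 7: [0↦6, 1↦9, 2↦1, 3↦4, 4↦7, 5↦10, 6↦2, 7↦5, 8↦8, 9↦0, 10↦3]  zeros at y ∈ {9}
  x = 8: [0↦10, 1↦1, 2↦3, 3↦5, 4↦7, 5↦9, 6↦0, 7↦2, 8↦4, 9↦6, 10↦8]  zeros at y ∈ {6}
  x = 9: [0↦10, 1↦0, 2↦1, 3↦2, 4↦3, 5↦4, 6↦5, 7↦6, 8↦7, 9↦8, 10↦9]  zeros at y ∈ {1}
  x = 10: [0↦6, 1↦6, 2↦6, 3↦6, 4↦6, 5↦6, 6↦6, 7↦6, 8↦6, 9↦6, 10↦6]  zeros at y ∈ ∅
Collecting zeros: affine points = {(0, 9), (1, 4), (2, 1), (3, 4), (4, 5), (5, 5), (6, 6), (7, 9), (8, 6), (9, 1)}.
Total count |C(F_11)_aff| = 10.


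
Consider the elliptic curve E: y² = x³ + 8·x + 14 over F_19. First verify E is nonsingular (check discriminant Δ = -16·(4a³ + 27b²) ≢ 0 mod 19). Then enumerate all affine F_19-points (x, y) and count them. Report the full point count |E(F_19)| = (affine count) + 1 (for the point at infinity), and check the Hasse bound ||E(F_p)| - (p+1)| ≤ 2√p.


Affine points = {(1, 2), (1, 17), (2, 0), (8, 1), (8, 18), (9, 6), (9, 13), (10, 7), (10, 12), (13, 4), (13, 15), (14, 1), (14, 18), (16, 1), (16, 18), (17, 3), (17, 16), (18, 9), (18, 10)}; affine count = 19; |E(F_19)| = 20.

Discriminant check: Δ ∝ 4a³ + 27b² = 4·8³ + 27·14² = 4·512 + 27·196 ≡ 6 (mod 19). Nonzero ⇒ E is nonsingular.
For each x ∈ F_19, compute rhs = x³ + 8·x + 14 mod 19, then count y ∈ F_19 with y² ≡ rhs.
  x = 0: rhs = 14, matching y values: none (0 points).
  x = 1: rhs = 4, matching y values: 2, 17 (2 points).
  x = 2: rhs = 0, matching y values: 0 (1 points).
  x = 3: rhs = 8, matching y values: none (0 points).
  x = 4: rhs = 15, matching y values: none (0 points).
  x = 5: rhs = 8, matching y values: none (0 points).
  x = 6: rhs = 12, matching y values: none (0 points).
  x = 7: rhs = 14, matching y values: none (0 points).
  x = 8: rhs = 1, matching y values: 1, 18 (2 points).
  x = 9: rhs = 17, matching y values: 6, 13 (2 points).
  x = 10: rhs = 11, matching y values: 7, 12 (2 points).
  x = 11: rhs = 8, matching y values: none (0 points).
  x = 12: rhs = 14, matching y values: none (0 points).
  x = 13: rhs = 16, matching y values: 4, 15 (2 points).
  x = 14: rhs = 1, matching y values: 1, 18 (2 points).
  x = 15: rhs = 13, matching y values: none (0 points).
  x = 16: rhs = 1, matching y values: 1, 18 (2 points).
  x = 17: rhs = 9, matching y values: 3, 16 (2 points).
  x = 18: rhs = 5, matching y values: 9, 10 (2 points).
Total affine count: 19.
Full point count |E(F_19)| = 19 + 1 = 20.
Hasse bound: |20 − (19+1)| = |0| = 0 ≤ 2√19 ≈ 8.7178 ✓.


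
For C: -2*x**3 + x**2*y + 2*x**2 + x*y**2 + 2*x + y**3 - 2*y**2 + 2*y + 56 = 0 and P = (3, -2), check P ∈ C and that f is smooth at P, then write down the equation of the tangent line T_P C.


Tangent line at P: -48*x + 19*y + 182 = 0.

Step 1: f(3, -2) = 0, so P lies on C.
Step 2: partial derivatives
  f_x(x, y) = -6*x**2 + 2*x*y + 4*x + y**2 + 2, f_y(x, y) = x**2 + 2*x*y + 3*y**2 - 4*y + 2.
  f_x(P) = -48, f_y(P) = 19 (gradient nonzero, so P is smooth).
Step 3: tangent line at P: -48·(x − 3) + 19·(y − -2) = 0.
Expanding: -48*x + 19*y + 182 = 0.


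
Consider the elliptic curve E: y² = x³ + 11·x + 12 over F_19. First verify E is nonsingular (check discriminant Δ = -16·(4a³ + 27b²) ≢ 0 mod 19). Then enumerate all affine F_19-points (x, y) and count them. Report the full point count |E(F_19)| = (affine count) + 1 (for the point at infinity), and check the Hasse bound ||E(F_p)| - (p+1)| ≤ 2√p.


Affine points = {(1, 9), (1, 10), (2, 2), (2, 17), (4, 5), (4, 14), (6, 3), (6, 16), (8, 2), (8, 17), (9, 2), (9, 17), (10, 1), (10, 18), (11, 1), (11, 18), (16, 3), (16, 16), (17, 1), (17, 18), (18, 0)}; affine count = 21; |E(F_19)| = 22.

Discriminant check: Δ ∝ 4a³ + 27b² = 4·11³ + 27·12² = 4·1331 + 27·144 ≡ 16 (mod 19). Nonzero ⇒ E is nonsingular.
For each x ∈ F_19, compute rhs = x³ + 11·x + 12 mod 19, then count y ∈ F_19 with y² ≡ rhs.
  x = 0: rhs = 12, matching y values: none (0 points).
  x = 1: rhs = 5, matching y values: 9, 10 (2 points).
  x = 2: rhs = 4, matching y values: 2, 17 (2 points).
  x = 3: rhs = 15, matching y values: none (0 points).
  x = 4: rhs = 6, matching y values: 5, 14 (2 points).
  x = 5: rhs = 2, matching y values: none (0 points).
  x = 6: rhs = 9, matching y values: 3, 16 (2 points).
  x = 7: rhs = 14, matching y values: none (0 points).
  x = 8: rhs = 4, matching y values: 2, 17 (2 points).
  x = 9: rhs = 4, matching y values: 2, 17 (2 points).
  x = 10: rhs = 1, matching y values: 1, 18 (2 points).
  x = 11: rhs = 1, matching y values: 1, 18 (2 points).
  x = 12: rhs = 10, matching y values: none (0 points).
  x = 13: rhs = 15, matching y values: none (0 points).
  x = 14: rhs = 3, matching y values: none (0 points).
  x = 15: rhs = 18, matching y values: none (0 points).
  x = 16: rhs = 9, matching y values: 3, 16 (2 points).
  x = 17: rhs = 1, matching y values: 1, 18 (2 points).
  x = 18: rhs = 0, matching y values: 0 (1 points).
Total affine count: 21.
Full point count |E(F_19)| = 21 + 1 = 22.
Hasse bound: |22 − (19+1)| = |2| = 2 ≤ 2√19 ≈ 8.7178 ✓.


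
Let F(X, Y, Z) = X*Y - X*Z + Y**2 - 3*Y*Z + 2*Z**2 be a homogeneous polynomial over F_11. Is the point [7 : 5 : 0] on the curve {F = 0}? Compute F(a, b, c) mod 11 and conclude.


F(7,5,0) ≡ 5 (mod 11); P is NOT on the curve.

Evaluate F(7, 5, 0) term-by-term (mod 11).
  X*Y ↦ 1·7·5·1 = 35
  -X*Z ↦ -1·7·1·0 = 0
  Y**2 ↦ 1·1·25·1 = 25
  -3*Y*Z ↦ -3·1·5·0 = 0
  2*Z**2 ↦ 2·1·1·0 = 0
Sum: F(7, 5, 0) = (35) + (0) + (25) + (0) + (0) = 60.
Reducing mod 11: 60 ≡ 5 (mod 11).
Since F(a, b, c) ≡ 5 ≠ 0 (mod 11), P does NOT lie on the curve.


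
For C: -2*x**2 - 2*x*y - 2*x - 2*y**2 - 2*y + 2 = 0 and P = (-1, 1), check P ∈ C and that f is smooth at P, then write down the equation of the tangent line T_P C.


Tangent line at P: 4 - 4*y = 0.

Step 1: f(-1, 1) = 0, so P lies on C.
Step 2: partial derivatives
  f_x(x, y) = -4*x - 2*y - 2, f_y(x, y) = -2*x - 4*y - 2.
  f_x(P) = 0, f_y(P) = -4 (gradient nonzero, so P is smooth).
Step 3: tangent line at P: 0·(x − -1) + -4·(y − 1) = 0.
Expanding: 4 - 4*y = 0.


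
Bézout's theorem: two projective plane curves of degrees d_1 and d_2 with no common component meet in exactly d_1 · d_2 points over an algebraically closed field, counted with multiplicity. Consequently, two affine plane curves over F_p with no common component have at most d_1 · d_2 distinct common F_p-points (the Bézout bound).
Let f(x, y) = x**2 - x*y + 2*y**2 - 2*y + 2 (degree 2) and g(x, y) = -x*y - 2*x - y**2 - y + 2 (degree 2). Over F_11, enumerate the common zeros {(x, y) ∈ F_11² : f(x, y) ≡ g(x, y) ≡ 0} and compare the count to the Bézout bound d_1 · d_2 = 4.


Common zeros: {(2, 9), (7, 9)}; count = 2; Bézout bound = 4.

deg(f) = 2, deg(g) = 2, so Bézout bound = 4.
Scan x ∈ F_11. For each x, list the y ∈ F_11 with f(x, y) ≡ 0 and those with g(x, y) ≡ 0 (mod 11); the common zeros in that column are the intersection.
  x = 0: f ≡ 0 at y ∈ ∅; g ≡ 0 at y ∈ {1, 9}; common: ∅.
  x = 1: f ≡ 0 at y ∈ ∅; g ≡ 0 at y ∈ {0, 9}; common: ∅.
  x = 2: f ≡ 0 at y ∈ {4, 9}; g ≡ 0 at y ∈ {9, 10}; common: {9}.
  x = 3: f ≡ 0 at y ∈ {0, 8}; g ≡ 0 at y ∈ {9}; common: ∅.
  x = 4: f ≡ 0 at y ∈ ∅; g ≡ 0 at y ∈ {8, 9}; common: ∅.
  x = 5: f ≡ 0 at y ∈ {1, 8}; g ≡ 0 at y ∈ {7, 9}; common: ∅.
  x = 6: f ≡ 0 at y ∈ ∅; g ≡ 0 at y ∈ {6, 9}; common: ∅.
  x = 7: f ≡ 0 at y ∈ {1, 9}; g ≡ 0 at y ∈ {5, 9}; common: {9}.
  x = 8: f ≡ 0 at y ∈ {0, 5}; g ≡ 0 at y ∈ {4, 9}; common: ∅.
  x = 9: f ≡ 0 at y ∈ ∅; g ≡ 0 at y ∈ {3, 9}; common: ∅.
  x = 10: f ≡ 0 at y ∈ ∅; g ≡ 0 at y ∈ {2, 9}; common: ∅.
Collecting: common zeros = {(2, 9), (7, 9)}, so the count is 2.
Comparison with the Bézout bound: 2 ≤ 4 = deg(f)·deg(g), as expected for curves with no common component (the affine F_11-count falls short of the bound because intersections may lie at infinity, over extension fields, or carry multiplicity).


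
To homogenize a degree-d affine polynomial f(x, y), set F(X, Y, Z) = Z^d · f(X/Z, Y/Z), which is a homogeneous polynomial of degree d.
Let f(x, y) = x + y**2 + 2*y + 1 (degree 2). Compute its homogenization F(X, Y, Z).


F(X, Y, Z) = X*Z + Y**2 + 2*Y*Z + Z**2

deg(f) = 2.
Substitute x = X/Z, y = Y/Z into f, then multiply by Z^2.
  monomial 1·x^1·y^0 ↦ 1·X^1·Y^0·Z^1.
  monomial 1·x^0·y^2 ↦ 1·X^0·Y^2·Z^0.
  monomial 2·x^0·y^1 ↦ 2·X^0·Y^1·Z^1.
  monomial 1·x^0·y^0 ↦ 1·X^0·Y^0·Z^2.
Collecting: F(X, Y, Z) = X*Z + Y**2 + 2*Y*Z + Z**2.


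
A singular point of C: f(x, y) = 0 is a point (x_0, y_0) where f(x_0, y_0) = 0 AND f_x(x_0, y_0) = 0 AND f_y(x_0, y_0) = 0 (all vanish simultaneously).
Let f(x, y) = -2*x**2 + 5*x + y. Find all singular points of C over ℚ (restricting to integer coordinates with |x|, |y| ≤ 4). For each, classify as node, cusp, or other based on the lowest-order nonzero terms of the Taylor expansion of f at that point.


No singular points in the scanned grid; C is smooth there.

Compute partial derivatives:
  f_x = 5 - 4*x.
  f_y = 1.
f_y = 1 is a nonzero constant, so f_y never vanishes: no point (x, y) can satisfy f = f_x = f_y = 0. In particular no (x, y) ∈ {−4, ..., 4}² is singular; the curve is smooth.


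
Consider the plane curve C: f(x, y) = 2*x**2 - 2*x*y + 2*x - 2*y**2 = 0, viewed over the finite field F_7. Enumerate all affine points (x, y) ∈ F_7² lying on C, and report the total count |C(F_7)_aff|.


Affine F_7-points: {(0, 0), (1, 1), (1, 5), (2, 6), (3, 5), (3, 6), (6, 0), (6, 1)}; count = 8.

For each of the 49 pairs (x, y) ∈ F_7², evaluate f(x, y) mod 7. Record the zeros.
  x = 0: [0↦0, 1↦5, 2↦6, 3↦3, 4↦3, 5↦6, 6↦5]  zeros at y ∈ {0}
  x = 1: [0↦4, 1↦0, 2↦6, 3↦1, 4↦6, 5↦0, 6↦4]  zeros at y ∈ {1, 5}
  x = 2: [0↦5, 1↦6, 2↦3, 3↦3, 4↦6, 5↦5, 6↦0]  zeros at y ∈ {6}
  x = 3: [0↦3, 1↦2, 2↦4, 3↦2, 4↦3, 5↦0, 6↦0]  zeros at y ∈ {5, 6}
  x = 4: [0↦5, 1↦2, 2↦2, 3↦5, 4↦4, 5↦6, 6↦4]  zeros at y ∈ ∅
  x = 5: [0↦4, 1↦6, 2↦4, 3↦5, 4↦2, 5↦2, 6↦5]  zeros at y ∈ ∅
  x = 6: [0↦0, 1↦0, 2↦3, 3↦2, 4↦4, 5↦2, 6↦3]  zeros at y ∈ {0, 1}
Collecting zeros: affine points = {(0, 0), (1, 1), (1, 5), (2, 6), (3, 5), (3, 6), (6, 0), (6, 1)}.
Total count |C(F_7)_aff| = 8.


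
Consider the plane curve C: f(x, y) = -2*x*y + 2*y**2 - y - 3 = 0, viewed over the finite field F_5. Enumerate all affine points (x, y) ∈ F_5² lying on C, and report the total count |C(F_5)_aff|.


Affine F_5-points: {(0, 4), (2, 2), (2, 3), (4, 1)}; count = 4.

For each of the 25 pairs (x, y) ∈ F_5², evaluate f(x, y) mod 5. Record the zeros.
  x = 0: [0↦2, 1↦3, 2↦3, 3↦2, 4↦0]  zeros at y ∈ {4}
  x = 1: [0↦2, 1↦1, 2↦4, 3↦1, 4↦2]  zeros at y ∈ ∅
  x = 2: [0↦2, 1↦4, 2↦0, 3↦0, 4↦4]  zeros at y ∈ {2, 3}
  x = 3: [0↦2, 1↦2, 2↦1, 3↦4, 4↦1]  zeros at y ∈ ∅
  x = 4: [0↦2, 1↦0, 2↦2, 3↦3, 4↦3]  zeros at y ∈ {1}
Collecting zeros: affine points = {(0, 4), (2, 2), (2, 3), (4, 1)}.
Total count |C(F_5)_aff| = 4.


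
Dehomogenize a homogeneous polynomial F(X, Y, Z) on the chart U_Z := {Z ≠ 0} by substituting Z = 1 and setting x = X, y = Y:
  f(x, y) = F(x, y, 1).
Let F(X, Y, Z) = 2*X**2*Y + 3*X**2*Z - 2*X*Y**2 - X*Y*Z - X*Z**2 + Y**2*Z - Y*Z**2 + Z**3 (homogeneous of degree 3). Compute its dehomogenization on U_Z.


f(x, y) = 2*x**2*y + 3*x**2 - 2*x*y**2 - x*y - x + y**2 - y + 1

On U_Z we set Z = 1. Each monomial c·X^i·Y^j·Z^k in F becomes c·x^i·y^j·1^k = c·x^i·y^j.
Substituting Z = 1: F(X, Y, 1) = 2*x**2*y + 3*x**2 - 2*x*y**2 - x*y - x + y**2 - y + 1.
Note: deg(f) ≤ deg(F) = 3; strict inequality happens when F is divisible by Z (lost terms).


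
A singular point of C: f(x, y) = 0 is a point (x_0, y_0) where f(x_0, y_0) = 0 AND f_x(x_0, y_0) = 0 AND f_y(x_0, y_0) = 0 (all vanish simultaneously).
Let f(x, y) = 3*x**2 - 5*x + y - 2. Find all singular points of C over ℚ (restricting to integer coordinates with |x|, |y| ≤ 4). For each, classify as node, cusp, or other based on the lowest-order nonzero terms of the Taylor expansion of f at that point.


No singular points in the scanned grid; C is smooth there.

Compute partial derivatives:
  f_x = 6*x - 5.
  f_y = 1.
f_y = 1 is a nonzero constant, so f_y never vanishes: no point (x, y) can satisfy f = f_x = f_y = 0. In particular no (x, y) ∈ {−4, ..., 4}² is singular; the curve is smooth.


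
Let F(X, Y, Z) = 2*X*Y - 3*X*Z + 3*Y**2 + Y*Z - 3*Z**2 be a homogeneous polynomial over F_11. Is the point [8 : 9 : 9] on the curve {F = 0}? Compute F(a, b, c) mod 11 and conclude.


F(8,9,9) ≡ 9 (mod 11); P is NOT on the curve.

Evaluate F(8, 9, 9) term-by-term (mod 11).
  2*X*Y ↦ 2·8·9·1 = 144
  -3*X*Z ↦ -3·8·1·9 = -216
  3*Y**2 ↦ 3·1·81·1 = 243
  Y*Z ↦ 1·1·9·9 = 81
  -3*Z**2 ↦ -3·1·1·81 = -243
Sum: F(8, 9, 9) = (144) + (-216) + (243) + (81) + (-243) = 9.
Reducing mod 11: 9 ≡ 9 (mod 11).
Since F(a, b, c) ≡ 9 ≠ 0 (mod 11), P does NOT lie on the curve.


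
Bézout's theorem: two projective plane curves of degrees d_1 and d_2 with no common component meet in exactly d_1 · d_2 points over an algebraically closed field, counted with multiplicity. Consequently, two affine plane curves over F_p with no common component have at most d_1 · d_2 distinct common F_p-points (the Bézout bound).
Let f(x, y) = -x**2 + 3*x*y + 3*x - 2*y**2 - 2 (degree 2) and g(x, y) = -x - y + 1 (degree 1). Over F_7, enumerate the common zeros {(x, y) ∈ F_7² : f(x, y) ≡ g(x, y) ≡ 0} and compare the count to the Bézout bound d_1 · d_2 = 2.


Common zeros: {(1, 0), (3, 5)}; count = 2; Bézout bound = 2.

deg(f) = 2, deg(g) = 1, so Bézout bound = 2.
Scan x ∈ F_7. For each x, list the y ∈ F_7 with f(x, y) ≡ 0 and those with g(x, y) ≡ 0 (mod 7); the common zeros in that column are the intersection.
  x = 0: f ≡ 0 at y ∈ ∅; g ≡ 0 at y ∈ {1}; common: ∅.
  x = 1: f ≡ 0 at y ∈ {0, 5}; g ≡ 0 at y ∈ {0}; common: {0}.
  x = 2: f ≡ 0 at y ∈ {0, 3}; g ≡ 0 at y ∈ {6}; common: ∅.
  x = 3: f ≡ 0 at y ∈ {3, 5}; g ≡ 0 at y ∈ {5}; common: {5}.
  x = 4: f ≡ 0 at y ∈ ∅; g ≡ 0 at y ∈ {4}; common: ∅.
  x = 5: f ≡ 0 at y ∈ ∅; g ≡ 0 at y ∈ {3}; common: ∅.
  x = 6: f ≡ 0 at y ∈ ∅; g ≡ 0 at y ∈ {2}; common: ∅.
Collecting: common zeros = {(1, 0), (3, 5)}, so the count is 2.
Comparison with the Bézout bound: 2 ≤ 2 = deg(f)·deg(g), as expected for curves with no common component (the bound is attained).
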